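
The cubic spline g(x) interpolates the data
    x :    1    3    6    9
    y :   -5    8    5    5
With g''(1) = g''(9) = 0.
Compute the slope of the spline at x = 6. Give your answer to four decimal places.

Write m_i for g''(x_i). With h_i = 2, 3, 3 and divided differences Δ_i = 13/2, -1, 0, the continuity of g' gives the tridiagonal system
  2·m_0 + 10·m_1 + 3·m_2 = 6(Δ_1 - Δ_0) = -45
  3·m_1 + 12·m_2 + 3·m_3 = 6(Δ_2 - Δ_1) = 6
Natural end conditions: m_0 = m_3 = 0.
Hence m_0 = 0, m_1 = -186/37, m_2 = 65/37, m_3 = 0.
On [6, 9], g'(x) = b_2 + 2c_2·(x - 6) + 3d_2·(x - 6)² with b_2 = Δ_2 - h_2(2m_2 + m_3)/6 = -65/37, c_2 = m_2/2 = 65/74, d_2 = (m_3 - m_2)/(6h_2) = -65/666. So g'(6) = -65/37.

-1.7568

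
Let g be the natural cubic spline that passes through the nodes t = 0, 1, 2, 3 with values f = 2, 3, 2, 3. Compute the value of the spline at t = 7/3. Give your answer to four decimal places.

With m_i denoting the second derivative at x_i, h_i = 1, 1, 1, and Δ_i = (y_(i+1) − y_i)/h_i = 1, -1, 1:
  1·m_0 + 4·m_1 + 1·m_2 = 6(Δ_1 - Δ_0) = -12
  1·m_1 + 4·m_2 + 1·m_3 = 6(Δ_2 - Δ_1) = 12
Natural end conditions: m_0 = m_3 = 0.
Hence m_0 = 0, m_1 = -4, m_2 = 4, m_3 = 0.
On [2, 3], g(t) = 2 - 1/3·(t - 2) + 2·(t - 2)² - 2/3·(t - 2)³.
With (t - 2) = 1/3: g(7/3) = 169/81.

2.0864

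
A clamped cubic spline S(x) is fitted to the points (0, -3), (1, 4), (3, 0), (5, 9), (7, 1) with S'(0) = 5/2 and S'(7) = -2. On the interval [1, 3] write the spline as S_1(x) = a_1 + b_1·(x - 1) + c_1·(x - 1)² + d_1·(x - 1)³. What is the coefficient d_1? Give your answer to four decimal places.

2.3765

With σ_i denoting the second derivative at x_i, h_i = 1, 2, 2, 2, and Δ_i = (y_(i+1) − y_i)/h_i = 7, -2, 9/2, -4:
  1·σ_0 + 6·σ_1 + 2·σ_2 = 6(Δ_1 - Δ_0) = -54
  2·σ_1 + 8·σ_2 + 2·σ_3 = 6(Δ_2 - Δ_1) = 39
  2·σ_2 + 8·σ_3 + 2·σ_4 = 6(Δ_3 - Δ_2) = -51
Clamped end conditions give two more equations: 2h_0·σ_0 + h_0·σ_1 = 6(Δ_0 - S'(0)) = 27 and h_3·σ_3 + 2h_3·σ_4 = 6(S'(7) - Δ_3) = 12.
Solving: σ_0 = 1875/86, σ_1 = -714/43, σ_2 = 2049/172, σ_3 = -993/86, σ_4 = 1509/172.
On [1, 3], with S_1(x) = a_1 + b_1·(x - 1) + c_1·(x - 1)² + d_1·(x - 1)³: c_1 = σ_1/2 = -357/43, d_1 = (σ_2 - σ_1)/(6h_1) = 1635/688, b_1 = Δ_1 - h_1(2σ_1 + σ_2)/6 = 877/172.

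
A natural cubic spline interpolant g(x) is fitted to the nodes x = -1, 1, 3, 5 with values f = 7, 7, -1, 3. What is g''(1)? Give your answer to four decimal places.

Write σ_i for g''(x_i). With h_i = 2, 2, 2 and divided differences Δ_i = 0, -4, 2, the continuity of g' gives the tridiagonal system
  2·σ_0 + 8·σ_1 + 2·σ_2 = 6(Δ_1 - Δ_0) = -24
  2·σ_1 + 8·σ_2 + 2·σ_3 = 6(Δ_2 - Δ_1) = 36
Natural end conditions: σ_0 = σ_3 = 0.
Forward elimination and back-substitution give σ_0 = 0, σ_1 = -22/5, σ_2 = 28/5, σ_3 = 0.

-4.4000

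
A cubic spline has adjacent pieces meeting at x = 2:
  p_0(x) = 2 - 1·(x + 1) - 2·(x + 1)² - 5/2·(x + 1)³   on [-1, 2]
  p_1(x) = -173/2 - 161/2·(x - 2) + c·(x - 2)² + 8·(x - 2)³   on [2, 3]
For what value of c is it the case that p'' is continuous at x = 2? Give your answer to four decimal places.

-24.5000

p_0''(x) = -4 - 15·(x + 1), so p_0''(2) = -49. On the right, p_1''(2) = 2c, so c = -49/2.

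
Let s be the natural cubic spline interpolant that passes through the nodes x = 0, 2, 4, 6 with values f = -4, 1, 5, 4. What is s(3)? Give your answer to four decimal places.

3.4500

Let σ_i = s''(x_i). Step sizes h_i = 2, 2, 2; slopes of the chords Δ_i = (y_(i+1) - y_i)/h_i = 5/2, 2, -1/2.
  2·σ_0 + 8·σ_1 + 2·σ_2 = 6(Δ_1 - Δ_0) = -3
  2·σ_1 + 8·σ_2 + 2·σ_3 = 6(Δ_2 - Δ_1) = -15
Natural end conditions: σ_0 = σ_3 = 0.
Solving: σ_0 = 0, σ_1 = 1/10, σ_2 = -19/10, σ_3 = 0.
On [2, 4], s(x) = 1 + 77/30·(x - 2) + 1/20·(x - 2)² - 1/6·(x - 2)³.
With (x - 2) = 1: s(3) = 69/20.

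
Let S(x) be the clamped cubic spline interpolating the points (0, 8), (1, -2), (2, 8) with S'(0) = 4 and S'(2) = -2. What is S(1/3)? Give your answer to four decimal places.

6.0370

With σ_i denoting the second derivative at x_i, h_i = 1, 1, and Δ_i = (y_(i+1) − y_i)/h_i = -10, 10:
  1·σ_0 + 4·σ_1 + 1·σ_2 = 6(Δ_1 - Δ_0) = 120
Clamped end conditions give two more equations: 2h_0·σ_0 + h_0·σ_1 = 6(Δ_0 - S'(0)) = -84 and h_1·σ_1 + 2h_1·σ_2 = 6(S'(2) - Δ_1) = -72.
Solving: σ_0 = -75, σ_1 = 66, σ_2 = -69.
On [0, 1], S(x) = 8 + 4·x - 75/2·x² + 47/2·x³.
With x = 1/3: S(1/3) = 163/27.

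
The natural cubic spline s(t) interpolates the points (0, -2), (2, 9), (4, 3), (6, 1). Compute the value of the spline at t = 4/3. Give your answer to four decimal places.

Put M_i = s'' at the i-th knot. Here h = (2, 2, 2) and Δ = (11/2, -3, -1), so the interior equations h_(i-1)·M_(i-1) + 2(h_(i-1)+h_i)·M_i + h_i·M_(i+1) = 6(Δ_i − Δ_(i-1)) read
  2·M_0 + 8·M_1 + 2·M_2 = 6(Δ_1 - Δ_0) = -51
  2·M_1 + 8·M_2 + 2·M_3 = 6(Δ_2 - Δ_1) = 12
Natural end conditions: M_0 = M_3 = 0.
Solving: M_0 = 0, M_1 = -36/5, M_2 = 33/10, M_3 = 0.
On [0, 2], s(t) = -2 + 79/10·t + 0·t² - 3/5·t³.
With t = 4/3: s(4/3) = 64/9.

7.1111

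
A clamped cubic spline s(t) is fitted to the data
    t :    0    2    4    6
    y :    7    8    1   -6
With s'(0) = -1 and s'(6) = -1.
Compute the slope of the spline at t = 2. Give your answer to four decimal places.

-0.8000

Write m_i for s''(x_i). With h_i = 2, 2, 2 and divided differences Δ_i = 1/2, -7/2, -7/2, the continuity of s' gives the tridiagonal system
  2·m_0 + 8·m_1 + 2·m_2 = 6(Δ_1 - Δ_0) = -24
  2·m_1 + 8·m_2 + 2·m_3 = 6(Δ_2 - Δ_1) = 0
Clamped end conditions give two more equations: 2h_0·m_0 + h_0·m_1 = 6(Δ_0 - s'(0)) = 9 and h_2·m_2 + 2h_2·m_3 = 6(s'(6) - Δ_2) = 15.
Solving: m_0 = 43/10, m_1 = -41/10, m_2 = 1/10, m_3 = 37/10.
On [2, 4], s'(t) = b_1 + 2c_1·(t - 2) + 3d_1·(t - 2)² with b_1 = Δ_1 - h_1(2m_1 + m_2)/6 = -4/5, c_1 = m_1/2 = -41/20, d_1 = (m_2 - m_1)/(6h_1) = 7/20. So s'(2) = -4/5.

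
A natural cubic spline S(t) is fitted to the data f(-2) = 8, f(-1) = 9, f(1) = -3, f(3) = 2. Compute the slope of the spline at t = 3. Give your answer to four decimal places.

5.4545

Put M_i = S'' at the i-th knot. Here h = (1, 2, 2) and Δ = (1, -6, 5/2), so the interior equations h_(i-1)·M_(i-1) + 2(h_(i-1)+h_i)·M_i + h_i·M_(i+1) = 6(Δ_i − Δ_(i-1)) read
  1·M_0 + 6·M_1 + 2·M_2 = 6(Δ_1 - Δ_0) = -42
  2·M_1 + 8·M_2 + 2·M_3 = 6(Δ_2 - Δ_1) = 51
Natural end conditions: M_0 = M_3 = 0.
Forward elimination and back-substitution give M_0 = 0, M_1 = -219/22, M_2 = 195/22, M_3 = 0.
On [1, 3], S'(t) = b_2 + 2c_2·(t - 1) + 3d_2·(t - 1)² with b_2 = Δ_2 - h_2(2M_2 + M_3)/6 = -75/22, c_2 = M_2/2 = 195/44, d_2 = (M_3 - M_2)/(6h_2) = -65/88. So S'(3) = 60/11.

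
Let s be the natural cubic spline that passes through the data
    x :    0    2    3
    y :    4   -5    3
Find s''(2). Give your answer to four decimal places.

12.5000

Let M_i = s''(x_i). Step sizes h_i = 2, 1; slopes of the chords Δ_i = (y_(i+1) - y_i)/h_i = -9/2, 8.
  2·M_0 + 6·M_1 + 1·M_2 = 6(Δ_1 - Δ_0) = 75
Natural end conditions: M_0 = M_2 = 0.
Solving: M_0 = 0, M_1 = 25/2, M_2 = 0.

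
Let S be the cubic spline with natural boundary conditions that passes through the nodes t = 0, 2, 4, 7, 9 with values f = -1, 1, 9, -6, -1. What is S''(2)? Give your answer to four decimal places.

Let M_i = S''(x_i). Step sizes h_i = 2, 2, 3, 2; slopes of the chords Δ_i = (y_(i+1) - y_i)/h_i = 1, 4, -5, 5/2.
  2·M_0 + 8·M_1 + 2·M_2 = 6(Δ_1 - Δ_0) = 18
  2·M_1 + 10·M_2 + 3·M_3 = 6(Δ_2 - Δ_1) = -54
  3·M_2 + 10·M_3 + 2·M_4 = 6(Δ_3 - Δ_2) = 45
Natural end conditions: M_0 = M_4 = 0.
Solving: M_0 = 0, M_1 = 747/172, M_2 = -360/43, M_3 = 603/86, M_4 = 0.

4.3430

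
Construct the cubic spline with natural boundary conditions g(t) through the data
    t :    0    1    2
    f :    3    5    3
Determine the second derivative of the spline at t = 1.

With σ_i denoting the second derivative at x_i, h_i = 1, 1, and Δ_i = (y_(i+1) − y_i)/h_i = 2, -2:
  1·σ_0 + 4·σ_1 + 1·σ_2 = 6(Δ_1 - Δ_0) = -24
Natural end conditions: σ_0 = σ_2 = 0.
Forward elimination and back-substitution give σ_0 = 0, σ_1 = -6, σ_2 = 0.

-6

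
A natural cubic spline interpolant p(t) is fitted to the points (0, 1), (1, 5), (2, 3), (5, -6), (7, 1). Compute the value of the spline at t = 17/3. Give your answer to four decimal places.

Write M_i for p''(x_i). With h_i = 1, 1, 3, 2 and divided differences Δ_i = 4, -2, -3, 7/2, the continuity of p' gives the tridiagonal system
  1·M_0 + 4·M_1 + 1·M_2 = 6(Δ_1 - Δ_0) = -36
  1·M_1 + 8·M_2 + 3·M_3 = 6(Δ_2 - Δ_1) = -6
  3·M_2 + 10·M_3 + 2·M_4 = 6(Δ_3 - Δ_2) = 39
Natural end conditions: M_0 = M_4 = 0.
Forward elimination and back-substitution give M_0 = 0, M_1 = -2379/274, M_2 = -174/137, M_3 = 1173/274, M_4 = 0.
On [5, 7], p(t) = -6 + 177/274·(t - 5) + 1173/548·(t - 5)² - 391/1096·(t - 5)³.
With (t - 5) = 2/3: p(17/3) = -17473/3699.

-4.7237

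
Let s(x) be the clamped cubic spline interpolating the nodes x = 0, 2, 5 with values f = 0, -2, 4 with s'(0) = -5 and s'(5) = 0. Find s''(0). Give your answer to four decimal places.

5.2000

Write M_i for s''(x_i). With h_i = 2, 3 and divided differences Δ_i = -1, 2, the continuity of s' gives the tridiagonal system
  2·M_0 + 10·M_1 + 3·M_2 = 6(Δ_1 - Δ_0) = 18
Clamped end conditions give two more equations: 2h_0·M_0 + h_0·M_1 = 6(Δ_0 - s'(0)) = 24 and h_1·M_1 + 2h_1·M_2 = 6(s'(5) - Δ_1) = -12.
Hence M_0 = 26/5, M_1 = 8/5, M_2 = -14/5.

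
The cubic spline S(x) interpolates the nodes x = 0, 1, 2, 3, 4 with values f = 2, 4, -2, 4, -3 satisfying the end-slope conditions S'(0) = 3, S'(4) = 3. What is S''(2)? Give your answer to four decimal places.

Write M_i for S''(x_i). With h_i = 1, 1, 1, 1 and divided differences Δ_i = 2, -6, 6, -7, the continuity of S' gives the tridiagonal system
  1·M_0 + 4·M_1 + 1·M_2 = 6(Δ_1 - Δ_0) = -48
  1·M_1 + 4·M_2 + 1·M_3 = 6(Δ_2 - Δ_1) = 72
  1·M_2 + 4·M_3 + 1·M_4 = 6(Δ_3 - Δ_2) = -78
Clamped end conditions give two more equations: 2h_0·M_0 + h_0·M_1 = 6(Δ_0 - S'(0)) = -6 and h_3·M_3 + 2h_3·M_4 = 6(S'(4) - Δ_3) = 60.
Hence M_0 = 33/4, M_1 = -45/2, M_2 = 135/4, M_3 = -81/2, M_4 = 201/4.

33.7500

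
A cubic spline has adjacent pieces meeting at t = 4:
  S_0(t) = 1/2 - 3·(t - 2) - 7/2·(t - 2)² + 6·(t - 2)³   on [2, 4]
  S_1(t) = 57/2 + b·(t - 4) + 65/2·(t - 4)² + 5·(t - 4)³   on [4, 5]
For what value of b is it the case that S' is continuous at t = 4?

S_0'(t) = -3 - 7·(t - 2) + 18·(t - 2)², so S_0'(4) = 55. On the right, S_1'(4) = b, so b = 55.

55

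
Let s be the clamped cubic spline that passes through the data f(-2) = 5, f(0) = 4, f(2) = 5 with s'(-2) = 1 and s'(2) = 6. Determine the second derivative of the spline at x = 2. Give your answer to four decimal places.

Put M_i = s'' at the i-th knot. Here h = (2, 2) and Δ = (-1/2, 1/2), so the interior equations h_(i-1)·M_(i-1) + 2(h_(i-1)+h_i)·M_i + h_i·M_(i+1) = 6(Δ_i − Δ_(i-1)) read
  2·M_0 + 8·M_1 + 2·M_2 = 6(Δ_1 - Δ_0) = 6
Clamped end conditions give two more equations: 2h_0·M_0 + h_0·M_1 = 6(Δ_0 - s'(-2)) = -9 and h_1·M_1 + 2h_1·M_2 = 6(s'(2) - Δ_1) = 33.
Solving: M_0 = -7/4, M_1 = -1, M_2 = 35/4.

8.7500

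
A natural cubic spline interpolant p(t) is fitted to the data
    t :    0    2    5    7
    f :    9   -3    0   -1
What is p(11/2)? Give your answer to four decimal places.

With σ_i denoting the second derivative at x_i, h_i = 2, 3, 2, and Δ_i = (y_(i+1) − y_i)/h_i = -6, 1, -1/2:
  2·σ_0 + 10·σ_1 + 3·σ_2 = 6(Δ_1 - Δ_0) = 42
  3·σ_1 + 10·σ_2 + 2·σ_3 = 6(Δ_2 - Δ_1) = -9
Natural end conditions: σ_0 = σ_3 = 0.
Hence σ_0 = 0, σ_1 = 447/91, σ_2 = -216/91, σ_3 = 0.
On [5, 7], p(t) = 0 + 197/182·(t - 5) - 108/91·(t - 5)² + 18/91·(t - 5)³.
With (t - 5) = 1/2: p(11/2) = 7/26.

0.2692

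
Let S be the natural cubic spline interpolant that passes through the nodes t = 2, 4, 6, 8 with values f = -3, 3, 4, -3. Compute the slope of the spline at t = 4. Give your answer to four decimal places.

2.2000

Write M_i for S''(x_i). With h_i = 2, 2, 2 and divided differences Δ_i = 3, 1/2, -7/2, the continuity of S' gives the tridiagonal system
  2·M_0 + 8·M_1 + 2·M_2 = 6(Δ_1 - Δ_0) = -15
  2·M_1 + 8·M_2 + 2·M_3 = 6(Δ_2 - Δ_1) = -24
Natural end conditions: M_0 = M_3 = 0.
Hence M_0 = 0, M_1 = -6/5, M_2 = -27/10, M_3 = 0.
On [4, 6], S'(t) = b_1 + 2c_1·(t - 4) + 3d_1·(t - 4)² with b_1 = Δ_1 - h_1(2M_1 + M_2)/6 = 11/5, c_1 = M_1/2 = -3/5, d_1 = (M_2 - M_1)/(6h_1) = -1/8. So S'(4) = 11/5.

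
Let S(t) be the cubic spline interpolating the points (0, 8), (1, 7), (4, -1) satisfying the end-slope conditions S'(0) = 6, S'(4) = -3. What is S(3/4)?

Let M_i = S''(x_i). Step sizes h_i = 1, 3; slopes of the chords Δ_i = (y_(i+1) - y_i)/h_i = -1, -8/3.
  1·M_0 + 8·M_1 + 3·M_2 = 6(Δ_1 - Δ_0) = -10
Clamped end conditions give two more equations: 2h_0·M_0 + h_0·M_1 = 6(Δ_0 - S'(0)) = -42 and h_1·M_1 + 2h_1·M_2 = 6(S'(4) - Δ_1) = -2.
Solving the tridiagonal system: M_0 = -22, M_1 = 2, M_2 = -4/3.
On [0, 1], S(t) = 8 + 6·t - 11·t² + 4·t³.
With t = 3/4: S(3/4) = 8.

8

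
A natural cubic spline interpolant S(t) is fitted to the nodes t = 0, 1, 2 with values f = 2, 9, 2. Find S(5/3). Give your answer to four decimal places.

5.3704

Put m_i = S'' at the i-th knot. Here h = (1, 1) and Δ = (7, -7), so the interior equations h_(i-1)·m_(i-1) + 2(h_(i-1)+h_i)·m_i + h_i·m_(i+1) = 6(Δ_i − Δ_(i-1)) read
  1·m_0 + 4·m_1 + 1·m_2 = 6(Δ_1 - Δ_0) = -84
Natural end conditions: m_0 = m_2 = 0.
Solving the tridiagonal system: m_0 = 0, m_1 = -21, m_2 = 0.
On [1, 2], S(t) = 9 + 0·(t - 1) - 21/2·(t - 1)² + 7/2·(t - 1)³.
With (t - 1) = 2/3: S(5/3) = 145/27.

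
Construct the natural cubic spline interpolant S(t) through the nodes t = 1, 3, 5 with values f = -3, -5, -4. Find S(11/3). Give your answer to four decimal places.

Write M_i for S''(x_i). With h_i = 2, 2 and divided differences Δ_i = -1, 1/2, the continuity of S' gives the tridiagonal system
  2·M_0 + 8·M_1 + 2·M_2 = 6(Δ_1 - Δ_0) = 9
Natural end conditions: M_0 = M_2 = 0.
Solving: M_0 = 0, M_1 = 9/8, M_2 = 0.
On [3, 5], S(t) = -5 - 1/4·(t - 3) + 9/16·(t - 3)² - 3/32·(t - 3)³.
With (t - 3) = 2/3: S(11/3) = -89/18.

-4.9444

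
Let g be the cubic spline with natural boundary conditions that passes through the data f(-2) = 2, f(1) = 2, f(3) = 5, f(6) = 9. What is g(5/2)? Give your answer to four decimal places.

Put σ_i = g'' at the i-th knot. Here h = (3, 2, 3) and Δ = (0, 3/2, 4/3), so the interior equations h_(i-1)·σ_(i-1) + 2(h_(i-1)+h_i)·σ_i + h_i·σ_(i+1) = 6(Δ_i − Δ_(i-1)) read
  3·σ_0 + 10·σ_1 + 2·σ_2 = 6(Δ_1 - Δ_0) = 9
  2·σ_1 + 10·σ_2 + 3·σ_3 = 6(Δ_2 - Δ_1) = -1
Natural end conditions: σ_0 = σ_3 = 0.
Hence σ_0 = 0, σ_1 = 23/24, σ_2 = -7/24, σ_3 = 0.
On [1, 3], g(t) = 2 + 23/24·(t - 1) + 23/48·(t - 1)² - 5/48·(t - 1)³.
With (t - 1) = 3/2: g(5/2) = 533/128.

4.1641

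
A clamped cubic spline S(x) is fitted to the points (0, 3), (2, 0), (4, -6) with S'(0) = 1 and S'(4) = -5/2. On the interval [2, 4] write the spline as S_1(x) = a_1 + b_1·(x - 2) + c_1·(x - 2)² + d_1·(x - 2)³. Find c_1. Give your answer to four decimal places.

With M_i denoting the second derivative at x_i, h_i = 2, 2, and Δ_i = (y_(i+1) − y_i)/h_i = -3/2, -3:
  2·M_0 + 8·M_1 + 2·M_2 = 6(Δ_1 - Δ_0) = -9
Clamped end conditions give two more equations: 2h_0·M_0 + h_0·M_1 = 6(Δ_0 - S'(0)) = -15 and h_1·M_1 + 2h_1·M_2 = 6(S'(4) - Δ_1) = 3.
Hence M_0 = -7/2, M_1 = -1/2, M_2 = 1.
On [2, 4], with S_1(x) = a_1 + b_1·(x - 2) + c_1·(x - 2)² + d_1·(x - 2)³: c_1 = M_1/2 = -1/4, d_1 = (M_2 - M_1)/(6h_1) = 1/8, b_1 = Δ_1 - h_1(2M_1 + M_2)/6 = -3.

-0.2500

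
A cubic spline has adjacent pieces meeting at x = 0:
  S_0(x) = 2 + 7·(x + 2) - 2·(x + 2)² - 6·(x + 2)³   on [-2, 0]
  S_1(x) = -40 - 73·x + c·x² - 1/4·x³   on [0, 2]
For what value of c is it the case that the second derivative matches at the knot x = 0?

-38

S_0''(x) = -4 - 36·(x + 2), so S_0''(0) = -76. On the right, S_1''(0) = 2c, so c = -38.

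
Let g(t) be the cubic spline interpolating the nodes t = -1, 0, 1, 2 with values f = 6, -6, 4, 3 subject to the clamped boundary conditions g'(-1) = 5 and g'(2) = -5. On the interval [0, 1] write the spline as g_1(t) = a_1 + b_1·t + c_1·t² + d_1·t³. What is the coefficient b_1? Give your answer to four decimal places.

-5.0667

Put m_i = g'' at the i-th knot. Here h = (1, 1, 1) and Δ = (-12, 10, -1), so the interior equations h_(i-1)·m_(i-1) + 2(h_(i-1)+h_i)·m_i + h_i·m_(i+1) = 6(Δ_i − Δ_(i-1)) read
  1·m_0 + 4·m_1 + 1·m_2 = 6(Δ_1 - Δ_0) = 132
  1·m_1 + 4·m_2 + 1·m_3 = 6(Δ_2 - Δ_1) = -66
Clamped end conditions give two more equations: 2h_0·m_0 + h_0·m_1 = 6(Δ_0 - g'(-1)) = -102 and h_2·m_2 + 2h_2·m_3 = 6(g'(2) - Δ_2) = -24.
Forward elimination and back-substitution give m_0 = -1228/15, m_1 = 926/15, m_2 = -496/15, m_3 = 68/15.
On [0, 1], with g_1(t) = a_1 + b_1·t + c_1·t² + d_1·t³: c_1 = m_1/2 = 463/15, d_1 = (m_2 - m_1)/(6h_1) = -79/5, b_1 = Δ_1 - h_1(2m_1 + m_2)/6 = -76/15.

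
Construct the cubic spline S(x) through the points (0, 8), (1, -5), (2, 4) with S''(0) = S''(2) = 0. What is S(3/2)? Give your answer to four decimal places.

-2.5625

Write M_i for S''(x_i). With h_i = 1, 1 and divided differences Δ_i = -13, 9, the continuity of S' gives the tridiagonal system
  1·M_0 + 4·M_1 + 1·M_2 = 6(Δ_1 - Δ_0) = 132
Natural end conditions: M_0 = M_2 = 0.
Solving: M_0 = 0, M_1 = 33, M_2 = 0.
On [1, 2], S(x) = -5 - 2·(x - 1) + 33/2·(x - 1)² - 11/2·(x - 1)³.
With (x - 1) = 1/2: S(3/2) = -41/16.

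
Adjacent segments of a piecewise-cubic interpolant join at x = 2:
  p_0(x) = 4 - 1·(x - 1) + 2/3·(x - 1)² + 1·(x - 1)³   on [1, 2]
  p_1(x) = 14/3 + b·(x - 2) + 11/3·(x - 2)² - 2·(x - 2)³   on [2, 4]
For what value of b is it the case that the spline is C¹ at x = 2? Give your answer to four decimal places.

p_0'(x) = -1 + 4/3·(x - 1) + 3·(x - 1)², so p_0'(2) = 10/3. On the right, p_1'(2) = b, so b = 10/3.

3.3333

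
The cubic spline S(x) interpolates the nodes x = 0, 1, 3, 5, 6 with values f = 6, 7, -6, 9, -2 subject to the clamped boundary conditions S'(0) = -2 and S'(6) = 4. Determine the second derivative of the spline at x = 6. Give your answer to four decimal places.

Let σ_i = S''(x_i). Step sizes h_i = 1, 2, 2, 1; slopes of the chords Δ_i = (y_(i+1) - y_i)/h_i = 1, -13/2, 15/2, -11.
  1·σ_0 + 6·σ_1 + 2·σ_2 = 6(Δ_1 - Δ_0) = -45
  2·σ_1 + 8·σ_2 + 2·σ_3 = 6(Δ_2 - Δ_1) = 84
  2·σ_2 + 6·σ_3 + 1·σ_4 = 6(Δ_3 - Δ_2) = -111
Clamped end conditions give two more equations: 2h_0·σ_0 + h_0·σ_1 = 6(Δ_0 - S'(0)) = 18 and h_3·σ_3 + 2h_3·σ_4 = 6(S'(6) - Δ_3) = 90.
Solving: σ_0 = 202/11, σ_1 = -206/11, σ_2 = 49/2, σ_3 = -410/11, σ_4 = 700/11.

63.6364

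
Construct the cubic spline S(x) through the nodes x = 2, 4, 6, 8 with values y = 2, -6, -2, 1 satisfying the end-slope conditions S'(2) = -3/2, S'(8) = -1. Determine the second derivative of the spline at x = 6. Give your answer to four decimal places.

Write M_i for S''(x_i). With h_i = 2, 2, 2 and divided differences Δ_i = -4, 2, 3/2, the continuity of S' gives the tridiagonal system
  2·M_0 + 8·M_1 + 2·M_2 = 6(Δ_1 - Δ_0) = 36
  2·M_1 + 8·M_2 + 2·M_3 = 6(Δ_2 - Δ_1) = -3
Clamped end conditions give two more equations: 2h_0·M_0 + h_0·M_1 = 6(Δ_0 - S'(2)) = -15 and h_2·M_2 + 2h_2·M_3 = 6(S'(8) - Δ_2) = -15.
Solving: M_0 = -211/30, M_1 = 197/30, M_2 = -37/30, M_3 = -47/15.

-1.2333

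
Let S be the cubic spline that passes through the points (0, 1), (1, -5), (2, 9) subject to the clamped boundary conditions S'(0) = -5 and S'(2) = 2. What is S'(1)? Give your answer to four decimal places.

6.7500

Write σ_i for S''(x_i). With h_i = 1, 1 and divided differences Δ_i = -6, 14, the continuity of S' gives the tridiagonal system
  1·σ_0 + 4·σ_1 + 1·σ_2 = 6(Δ_1 - Δ_0) = 120
Clamped end conditions give two more equations: 2h_0·σ_0 + h_0·σ_1 = 6(Δ_0 - S'(0)) = -6 and h_1·σ_1 + 2h_1·σ_2 = 6(S'(2) - Δ_1) = -72.
Forward elimination and back-substitution give σ_0 = -59/2, σ_1 = 53, σ_2 = -125/2.
On [1, 2], S'(t) = b_1 + 2c_1·(t - 1) + 3d_1·(t - 1)² with b_1 = Δ_1 - h_1(2σ_1 + σ_2)/6 = 27/4, c_1 = σ_1/2 = 53/2, d_1 = (σ_2 - σ_1)/(6h_1) = -77/4. So S'(1) = 27/4.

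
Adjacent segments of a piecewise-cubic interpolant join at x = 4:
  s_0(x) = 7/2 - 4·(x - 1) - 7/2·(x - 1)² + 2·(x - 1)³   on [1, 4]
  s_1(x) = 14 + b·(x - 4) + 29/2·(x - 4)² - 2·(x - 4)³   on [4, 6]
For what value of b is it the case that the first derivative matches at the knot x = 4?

s_0'(x) = -4 - 7·(x - 1) + 6·(x - 1)², so s_0'(4) = 29. On the right, s_1'(4) = b, so b = 29.

29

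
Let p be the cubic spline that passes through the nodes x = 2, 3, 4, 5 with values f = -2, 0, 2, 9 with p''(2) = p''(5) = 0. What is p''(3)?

-2

Let σ_i = p''(x_i). Step sizes h_i = 1, 1, 1; slopes of the chords Δ_i = (y_(i+1) - y_i)/h_i = 2, 2, 7.
  1·σ_0 + 4·σ_1 + 1·σ_2 = 6(Δ_1 - Δ_0) = 0
  1·σ_1 + 4·σ_2 + 1·σ_3 = 6(Δ_2 - Δ_1) = 30
Natural end conditions: σ_0 = σ_3 = 0.
Solving: σ_0 = 0, σ_1 = -2, σ_2 = 8, σ_3 = 0.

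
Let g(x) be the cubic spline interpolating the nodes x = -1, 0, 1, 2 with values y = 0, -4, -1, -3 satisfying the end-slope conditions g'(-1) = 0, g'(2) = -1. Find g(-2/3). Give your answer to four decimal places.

-0.9580

Write M_i for g''(x_i). With h_i = 1, 1, 1 and divided differences Δ_i = -4, 3, -2, the continuity of g' gives the tridiagonal system
  1·M_0 + 4·M_1 + 1·M_2 = 6(Δ_1 - Δ_0) = 42
  1·M_1 + 4·M_2 + 1·M_3 = 6(Δ_2 - Δ_1) = -30
Clamped end conditions give two more equations: 2h_0·M_0 + h_0·M_1 = 6(Δ_0 - g'(-1)) = -24 and h_2·M_2 + 2h_2·M_3 = 6(g'(2) - Δ_2) = 6.
Solving the tridiagonal system: M_0 = -328/15, M_1 = 296/15, M_2 = -226/15, M_3 = 158/15.
On [-1, 0], g(x) = 0 + 0·(x + 1) - 164/15·(x + 1)² + 104/15·(x + 1)³.
With (x + 1) = 1/3: g(-2/3) = -388/405.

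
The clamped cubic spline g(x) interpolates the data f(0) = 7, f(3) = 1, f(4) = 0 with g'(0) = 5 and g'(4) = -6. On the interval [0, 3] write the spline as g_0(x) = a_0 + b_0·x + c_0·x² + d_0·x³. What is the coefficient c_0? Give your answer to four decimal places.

With σ_i denoting the second derivative at x_i, h_i = 3, 1, and Δ_i = (y_(i+1) − y_i)/h_i = -2, -1:
  3·σ_0 + 8·σ_1 + 1·σ_2 = 6(Δ_1 - Δ_0) = 6
Clamped end conditions give two more equations: 2h_0·σ_0 + h_0·σ_1 = 6(Δ_0 - g'(0)) = -42 and h_1·σ_1 + 2h_1·σ_2 = 6(g'(4) - Δ_1) = -30.
Forward elimination and back-substitution give σ_0 = -21/2, σ_1 = 7, σ_2 = -37/2.
On [0, 3], with g_0(x) = a_0 + b_0·x + c_0·x² + d_0·x³: c_0 = σ_0/2 = -21/4, d_0 = (σ_1 - σ_0)/(6h_0) = 35/36, b_0 = Δ_0 - h_0(2σ_0 + σ_1)/6 = 5.

-5.2500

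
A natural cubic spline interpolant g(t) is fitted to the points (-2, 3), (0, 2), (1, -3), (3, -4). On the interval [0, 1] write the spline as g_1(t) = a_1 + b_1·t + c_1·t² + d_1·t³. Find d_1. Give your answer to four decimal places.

1.8000

Write M_i for g''(x_i). With h_i = 2, 1, 2 and divided differences Δ_i = -1/2, -5, -1/2, the continuity of g' gives the tridiagonal system
  2·M_0 + 6·M_1 + 1·M_2 = 6(Δ_1 - Δ_0) = -27
  1·M_1 + 6·M_2 + 2·M_3 = 6(Δ_2 - Δ_1) = 27
Natural end conditions: M_0 = M_3 = 0.
Forward elimination and back-substitution give M_0 = 0, M_1 = -27/5, M_2 = 27/5, M_3 = 0.
On [0, 1], with g_1(t) = a_1 + b_1·t + c_1·t² + d_1·t³: c_1 = M_1/2 = -27/10, d_1 = (M_2 - M_1)/(6h_1) = 9/5, b_1 = Δ_1 - h_1(2M_1 + M_2)/6 = -41/10.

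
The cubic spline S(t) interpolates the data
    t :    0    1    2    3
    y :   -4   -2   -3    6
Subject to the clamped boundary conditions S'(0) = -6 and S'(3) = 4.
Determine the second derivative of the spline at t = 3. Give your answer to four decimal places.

Let M_i = S''(x_i). Step sizes h_i = 1, 1, 1; slopes of the chords Δ_i = (y_(i+1) - y_i)/h_i = 2, -1, 9.
  1·M_0 + 4·M_1 + 1·M_2 = 6(Δ_1 - Δ_0) = -18
  1·M_1 + 4·M_2 + 1·M_3 = 6(Δ_2 - Δ_1) = 60
Clamped end conditions give two more equations: 2h_0·M_0 + h_0·M_1 = 6(Δ_0 - S'(0)) = 48 and h_2·M_2 + 2h_2·M_3 = 6(S'(3) - Δ_2) = -30.
Forward elimination and back-substitution give M_0 = 508/15, M_1 = -296/15, M_2 = 406/15, M_3 = -428/15.

-28.5333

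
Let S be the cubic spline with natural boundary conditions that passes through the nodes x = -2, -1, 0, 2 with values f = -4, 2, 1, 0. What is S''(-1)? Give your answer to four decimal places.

-11.0870

Put m_i = S'' at the i-th knot. Here h = (1, 1, 2) and Δ = (6, -1, -1/2), so the interior equations h_(i-1)·m_(i-1) + 2(h_(i-1)+h_i)·m_i + h_i·m_(i+1) = 6(Δ_i − Δ_(i-1)) read
  1·m_0 + 4·m_1 + 1·m_2 = 6(Δ_1 - Δ_0) = -42
  1·m_1 + 6·m_2 + 2·m_3 = 6(Δ_2 - Δ_1) = 3
Natural end conditions: m_0 = m_3 = 0.
Hence m_0 = 0, m_1 = -255/23, m_2 = 54/23, m_3 = 0.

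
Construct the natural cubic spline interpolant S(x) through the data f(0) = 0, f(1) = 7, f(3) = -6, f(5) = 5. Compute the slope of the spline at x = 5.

With σ_i denoting the second derivative at x_i, h_i = 1, 2, 2, and Δ_i = (y_(i+1) − y_i)/h_i = 7, -13/2, 11/2:
  1·σ_0 + 6·σ_1 + 2·σ_2 = 6(Δ_1 - Δ_0) = -81
  2·σ_1 + 8·σ_2 + 2·σ_3 = 6(Δ_2 - Δ_1) = 72
Natural end conditions: σ_0 = σ_3 = 0.
Solving: σ_0 = 0, σ_1 = -18, σ_2 = 27/2, σ_3 = 0.
On [3, 5], S'(x) = b_2 + 2c_2·(x - 3) + 3d_2·(x - 3)² with b_2 = Δ_2 - h_2(2σ_2 + σ_3)/6 = -7/2, c_2 = σ_2/2 = 27/4, d_2 = (σ_3 - σ_2)/(6h_2) = -9/8. So S'(5) = 10.

10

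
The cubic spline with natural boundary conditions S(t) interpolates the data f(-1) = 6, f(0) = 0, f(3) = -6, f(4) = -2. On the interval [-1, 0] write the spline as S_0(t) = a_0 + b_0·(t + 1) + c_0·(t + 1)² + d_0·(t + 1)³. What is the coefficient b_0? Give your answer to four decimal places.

-6.2545

Put M_i = S'' at the i-th knot. Here h = (1, 3, 1) and Δ = (-6, -2, 4), so the interior equations h_(i-1)·M_(i-1) + 2(h_(i-1)+h_i)·M_i + h_i·M_(i+1) = 6(Δ_i − Δ_(i-1)) read
  1·M_0 + 8·M_1 + 3·M_2 = 6(Δ_1 - Δ_0) = 24
  3·M_1 + 8·M_2 + 1·M_3 = 6(Δ_2 - Δ_1) = 36
Natural end conditions: M_0 = M_3 = 0.
Forward elimination and back-substitution give M_0 = 0, M_1 = 84/55, M_2 = 216/55, M_3 = 0.
On [-1, 0], with S_0(t) = a_0 + b_0·(t + 1) + c_0·(t + 1)² + d_0·(t + 1)³: c_0 = M_0/2 = 0, d_0 = (M_1 - M_0)/(6h_0) = 14/55, b_0 = Δ_0 - h_0(2M_0 + M_1)/6 = -344/55.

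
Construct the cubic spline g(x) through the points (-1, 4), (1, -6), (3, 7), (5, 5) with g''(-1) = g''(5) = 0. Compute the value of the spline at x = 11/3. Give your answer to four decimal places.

Write M_i for g''(x_i). With h_i = 2, 2, 2 and divided differences Δ_i = -5, 13/2, -1, the continuity of g' gives the tridiagonal system
  2·M_0 + 8·M_1 + 2·M_2 = 6(Δ_1 - Δ_0) = 69
  2·M_1 + 8·M_2 + 2·M_3 = 6(Δ_2 - Δ_1) = -45
Natural end conditions: M_0 = M_3 = 0.
Solving the tridiagonal system: M_0 = 0, M_1 = 107/10, M_2 = -83/10, M_3 = 0.
On [3, 5], g(x) = 7 + 68/15·(x - 3) - 83/20·(x - 3)² + 83/120·(x - 3)³.
With (x - 3) = 2/3: g(11/3) = 679/81.

8.3827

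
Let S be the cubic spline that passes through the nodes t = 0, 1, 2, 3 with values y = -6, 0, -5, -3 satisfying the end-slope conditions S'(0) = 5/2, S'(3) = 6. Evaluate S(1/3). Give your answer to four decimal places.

Let M_i = S''(x_i). Step sizes h_i = 1, 1, 1; slopes of the chords Δ_i = (y_(i+1) - y_i)/h_i = 6, -5, 2.
  1·M_0 + 4·M_1 + 1·M_2 = 6(Δ_1 - Δ_0) = -66
  1·M_1 + 4·M_2 + 1·M_3 = 6(Δ_2 - Δ_1) = 42
Clamped end conditions give two more equations: 2h_0·M_0 + h_0·M_1 = 6(Δ_0 - S'(0)) = 21 and h_2·M_2 + 2h_2·M_3 = 6(S'(3) - Δ_2) = 24.
Solving the tridiagonal system: M_0 = 356/15, M_1 = -397/15, M_2 = 242/15, M_3 = 59/15.
On [0, 1], S(t) = -6 + 5/2·t + 178/15·t² - 251/30·t³.
With t = 1/3: S(1/3) = -1684/405.

-4.1580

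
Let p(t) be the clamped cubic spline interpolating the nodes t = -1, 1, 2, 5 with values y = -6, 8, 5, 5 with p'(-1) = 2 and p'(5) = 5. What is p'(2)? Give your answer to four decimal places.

-4.6429

With m_i denoting the second derivative at x_i, h_i = 2, 1, 3, and Δ_i = (y_(i+1) − y_i)/h_i = 7, -3, 0:
  2·m_0 + 6·m_1 + 1·m_2 = 6(Δ_1 - Δ_0) = -60
  1·m_1 + 8·m_2 + 3·m_3 = 6(Δ_2 - Δ_1) = 18
Clamped end conditions give two more equations: 2h_0·m_0 + h_0·m_1 = 6(Δ_0 - p'(-1)) = 30 and h_2·m_2 + 2h_2·m_3 = 6(p'(5) - Δ_2) = 30.
Forward elimination and back-substitution give m_0 = 107/7, m_1 = -109/7, m_2 = 20/7, m_3 = 25/7.
On [2, 5], p'(t) = b_2 + 2c_2·(t - 2) + 3d_2·(t - 2)² with b_2 = Δ_2 - h_2(2m_2 + m_3)/6 = -65/14, c_2 = m_2/2 = 10/7, d_2 = (m_3 - m_2)/(6h_2) = 5/126. So p'(2) = -65/14.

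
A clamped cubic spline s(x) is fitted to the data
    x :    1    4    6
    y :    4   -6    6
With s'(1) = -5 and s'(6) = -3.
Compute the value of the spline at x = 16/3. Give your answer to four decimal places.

4.5630

Put σ_i = s'' at the i-th knot. Here h = (3, 2) and Δ = (-10/3, 6), so the interior equations h_(i-1)·σ_(i-1) + 2(h_(i-1)+h_i)·σ_i + h_i·σ_(i+1) = 6(Δ_i − Δ_(i-1)) read
  3·σ_0 + 10·σ_1 + 2·σ_2 = 6(Δ_1 - Δ_0) = 56
Clamped end conditions give two more equations: 2h_0·σ_0 + h_0·σ_1 = 6(Δ_0 - s'(1)) = 10 and h_1·σ_1 + 2h_1·σ_2 = 6(s'(6) - Δ_1) = -54.
Solving the tridiagonal system: σ_0 = -53/15, σ_1 = 52/5, σ_2 = -187/10.
On [4, 6], s(x) = -6 + 53/10·(x - 4) + 26/5·(x - 4)² - 97/40·(x - 4)³.
With (x - 4) = 4/3: s(16/3) = 616/135.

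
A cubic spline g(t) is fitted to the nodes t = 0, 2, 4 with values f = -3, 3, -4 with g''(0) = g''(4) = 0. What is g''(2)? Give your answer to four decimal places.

-4.8750

Put σ_i = g'' at the i-th knot. Here h = (2, 2) and Δ = (3, -7/2), so the interior equations h_(i-1)·σ_(i-1) + 2(h_(i-1)+h_i)·σ_i + h_i·σ_(i+1) = 6(Δ_i − Δ_(i-1)) read
  2·σ_0 + 8·σ_1 + 2·σ_2 = 6(Δ_1 - Δ_0) = -39
Natural end conditions: σ_0 = σ_2 = 0.
Forward elimination and back-substitution give σ_0 = 0, σ_1 = -39/8, σ_2 = 0.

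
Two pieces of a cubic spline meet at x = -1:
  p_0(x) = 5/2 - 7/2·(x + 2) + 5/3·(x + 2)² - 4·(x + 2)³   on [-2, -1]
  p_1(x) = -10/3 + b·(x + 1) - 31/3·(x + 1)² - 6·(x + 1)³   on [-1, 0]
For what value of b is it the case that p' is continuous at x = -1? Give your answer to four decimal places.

p_0'(x) = -7/2 + 10/3·(x + 2) - 12·(x + 2)², so p_0'(-1) = -73/6. On the right, p_1'(-1) = b, so b = -73/6.

-12.1667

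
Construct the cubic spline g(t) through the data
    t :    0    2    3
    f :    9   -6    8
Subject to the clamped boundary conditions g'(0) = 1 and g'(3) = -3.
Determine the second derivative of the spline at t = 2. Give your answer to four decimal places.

45.6667

Let σ_i = g''(x_i). Step sizes h_i = 2, 1; slopes of the chords Δ_i = (y_(i+1) - y_i)/h_i = -15/2, 14.
  2·σ_0 + 6·σ_1 + 1·σ_2 = 6(Δ_1 - Δ_0) = 129
Clamped end conditions give two more equations: 2h_0·σ_0 + h_0·σ_1 = 6(Δ_0 - g'(0)) = -51 and h_1·σ_1 + 2h_1·σ_2 = 6(g'(3) - Δ_1) = -102.
Forward elimination and back-substitution give σ_0 = -427/12, σ_1 = 137/3, σ_2 = -443/6.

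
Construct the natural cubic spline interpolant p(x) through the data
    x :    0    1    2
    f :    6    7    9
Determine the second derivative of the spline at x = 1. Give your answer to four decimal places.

1.5000

Write M_i for p''(x_i). With h_i = 1, 1 and divided differences Δ_i = 1, 2, the continuity of p' gives the tridiagonal system
  1·M_0 + 4·M_1 + 1·M_2 = 6(Δ_1 - Δ_0) = 6
Natural end conditions: M_0 = M_2 = 0.
Forward elimination and back-substitution give M_0 = 0, M_1 = 3/2, M_2 = 0.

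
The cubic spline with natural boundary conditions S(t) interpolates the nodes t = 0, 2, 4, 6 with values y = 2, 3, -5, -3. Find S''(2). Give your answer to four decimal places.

Let M_i = S''(x_i). Step sizes h_i = 2, 2, 2; slopes of the chords Δ_i = (y_(i+1) - y_i)/h_i = 1/2, -4, 1.
  2·M_0 + 8·M_1 + 2·M_2 = 6(Δ_1 - Δ_0) = -27
  2·M_1 + 8·M_2 + 2·M_3 = 6(Δ_2 - Δ_1) = 30
Natural end conditions: M_0 = M_3 = 0.
Solving the tridiagonal system: M_0 = 0, M_1 = -23/5, M_2 = 49/10, M_3 = 0.

-4.6000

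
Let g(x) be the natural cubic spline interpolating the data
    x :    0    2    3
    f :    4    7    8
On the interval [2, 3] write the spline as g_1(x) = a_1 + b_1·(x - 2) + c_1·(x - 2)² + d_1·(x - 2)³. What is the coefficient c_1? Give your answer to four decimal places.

With σ_i denoting the second derivative at x_i, h_i = 2, 1, and Δ_i = (y_(i+1) − y_i)/h_i = 3/2, 1:
  2·σ_0 + 6·σ_1 + 1·σ_2 = 6(Δ_1 - Δ_0) = -3
Natural end conditions: σ_0 = σ_2 = 0.
Hence σ_0 = 0, σ_1 = -1/2, σ_2 = 0.
On [2, 3], with g_1(x) = a_1 + b_1·(x - 2) + c_1·(x - 2)² + d_1·(x - 2)³: c_1 = σ_1/2 = -1/4, d_1 = (σ_2 - σ_1)/(6h_1) = 1/12, b_1 = Δ_1 - h_1(2σ_1 + σ_2)/6 = 7/6.

-0.2500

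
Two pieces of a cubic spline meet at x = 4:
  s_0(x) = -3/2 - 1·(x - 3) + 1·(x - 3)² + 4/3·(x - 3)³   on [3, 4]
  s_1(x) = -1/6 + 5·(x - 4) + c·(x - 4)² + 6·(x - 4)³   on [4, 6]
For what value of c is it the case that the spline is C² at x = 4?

s_0''(x) = 2 + 8·(x - 3), so s_0''(4) = 10. On the right, s_1''(4) = 2c, so c = 5.

5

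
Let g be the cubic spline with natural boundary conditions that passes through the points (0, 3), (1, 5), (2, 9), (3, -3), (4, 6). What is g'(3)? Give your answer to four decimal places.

Let σ_i = g''(x_i). Step sizes h_i = 1, 1, 1, 1; slopes of the chords Δ_i = (y_(i+1) - y_i)/h_i = 2, 4, -12, 9.
  1·σ_0 + 4·σ_1 + 1·σ_2 = 6(Δ_1 - Δ_0) = 12
  1·σ_1 + 4·σ_2 + 1·σ_3 = 6(Δ_2 - Δ_1) = -96
  1·σ_2 + 4·σ_3 + 1·σ_4 = 6(Δ_3 - Δ_2) = 126
Natural end conditions: σ_0 = σ_4 = 0.
Solving: σ_0 = 0, σ_1 = 345/28, σ_2 = -261/7, σ_3 = 1143/28, σ_4 = 0.
On [3, 4], g'(x) = b_3 + 2c_3·(x - 3) + 3d_3·(x - 3)² with b_3 = Δ_3 - h_3(2σ_3 + σ_4)/6 = -129/28, c_3 = σ_3/2 = 1143/56, d_3 = (σ_4 - σ_3)/(6h_3) = -381/56. So g'(3) = -129/28.

-4.6071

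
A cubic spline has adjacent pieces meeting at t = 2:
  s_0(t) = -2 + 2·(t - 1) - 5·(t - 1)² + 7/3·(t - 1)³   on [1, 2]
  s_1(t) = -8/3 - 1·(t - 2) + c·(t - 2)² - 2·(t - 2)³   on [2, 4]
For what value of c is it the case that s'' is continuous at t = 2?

s_0''(t) = -10 + 14·(t - 1), so s_0''(2) = 4. On the right, s_1''(2) = 2c, so c = 2.

2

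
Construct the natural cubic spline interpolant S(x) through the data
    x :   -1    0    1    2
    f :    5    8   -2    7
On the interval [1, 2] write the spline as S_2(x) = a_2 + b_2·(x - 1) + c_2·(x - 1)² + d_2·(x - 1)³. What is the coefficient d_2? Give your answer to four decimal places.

-5.9333

Put m_i = S'' at the i-th knot. Here h = (1, 1, 1) and Δ = (3, -10, 9), so the interior equations h_(i-1)·m_(i-1) + 2(h_(i-1)+h_i)·m_i + h_i·m_(i+1) = 6(Δ_i − Δ_(i-1)) read
  1·m_0 + 4·m_1 + 1·m_2 = 6(Δ_1 - Δ_0) = -78
  1·m_1 + 4·m_2 + 1·m_3 = 6(Δ_2 - Δ_1) = 114
Natural end conditions: m_0 = m_3 = 0.
Forward elimination and back-substitution give m_0 = 0, m_1 = -142/5, m_2 = 178/5, m_3 = 0.
On [1, 2], with S_2(x) = a_2 + b_2·(x - 1) + c_2·(x - 1)² + d_2·(x - 1)³: c_2 = m_2/2 = 89/5, d_2 = (m_3 - m_2)/(6h_2) = -89/15, b_2 = Δ_2 - h_2(2m_2 + m_3)/6 = -43/15.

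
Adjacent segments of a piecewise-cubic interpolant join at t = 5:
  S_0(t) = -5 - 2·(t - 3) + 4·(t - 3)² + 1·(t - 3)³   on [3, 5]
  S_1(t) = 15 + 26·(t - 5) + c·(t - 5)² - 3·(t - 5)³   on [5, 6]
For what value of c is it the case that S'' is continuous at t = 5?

10

S_0''(t) = 8 + 6·(t - 3), so S_0''(5) = 20. On the right, S_1''(5) = 2c, so c = 10.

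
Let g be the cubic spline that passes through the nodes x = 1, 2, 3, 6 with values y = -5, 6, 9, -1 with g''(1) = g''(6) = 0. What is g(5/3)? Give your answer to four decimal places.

3.0223

Write M_i for g''(x_i). With h_i = 1, 1, 3 and divided differences Δ_i = 11, 3, -10/3, the continuity of g' gives the tridiagonal system
  1·M_0 + 4·M_1 + 1·M_2 = 6(Δ_1 - Δ_0) = -48
  1·M_1 + 8·M_2 + 3·M_3 = 6(Δ_2 - Δ_1) = -38
Natural end conditions: M_0 = M_3 = 0.
Forward elimination and back-substitution give M_0 = 0, M_1 = -346/31, M_2 = -104/31, M_3 = 0.
On [1, 2], g(x) = -5 + 1196/93·(x - 1) + 0·(x - 1)² - 173/93·(x - 1)³.
With (x - 1) = 2/3: g(5/3) = 7589/2511.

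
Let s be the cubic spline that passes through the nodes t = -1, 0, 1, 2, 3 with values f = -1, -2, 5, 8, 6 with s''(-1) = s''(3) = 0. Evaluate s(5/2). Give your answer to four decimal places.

Put σ_i = s'' at the i-th knot. Here h = (1, 1, 1, 1) and Δ = (-1, 7, 3, -2), so the interior equations h_(i-1)·σ_(i-1) + 2(h_(i-1)+h_i)·σ_i + h_i·σ_(i+1) = 6(Δ_i − Δ_(i-1)) read
  1·σ_0 + 4·σ_1 + 1·σ_2 = 6(Δ_1 - Δ_0) = 48
  1·σ_1 + 4·σ_2 + 1·σ_3 = 6(Δ_2 - Δ_1) = -24
  1·σ_2 + 4·σ_3 + 1·σ_4 = 6(Δ_3 - Δ_2) = -30
Natural end conditions: σ_0 = σ_4 = 0.
Solving the tridiagonal system: σ_0 = 0, σ_1 = 393/28, σ_2 = -57/7, σ_3 = -153/28, σ_4 = 0.
On [2, 3], s(t) = 8 - 5/28·(t - 2) - 153/56·(t - 2)² + 51/56·(t - 2)³.
With (t - 2) = 1/2: s(5/2) = 3289/448.

7.3415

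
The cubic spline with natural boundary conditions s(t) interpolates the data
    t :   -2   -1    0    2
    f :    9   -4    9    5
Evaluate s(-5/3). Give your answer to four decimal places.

2.4638

Let σ_i = s''(x_i). Step sizes h_i = 1, 1, 2; slopes of the chords Δ_i = (y_(i+1) - y_i)/h_i = -13, 13, -2.
  1·σ_0 + 4·σ_1 + 1·σ_2 = 6(Δ_1 - Δ_0) = 156
  1·σ_1 + 6·σ_2 + 2·σ_3 = 6(Δ_2 - Δ_1) = -90
Natural end conditions: σ_0 = σ_3 = 0.
Hence σ_0 = 0, σ_1 = 1026/23, σ_2 = -516/23, σ_3 = 0.
On [-2, -1], s(t) = 9 - 470/23·(t + 2) + 0·(t + 2)² + 171/23·(t + 2)³.
With (t + 2) = 1/3: s(-5/3) = 170/69.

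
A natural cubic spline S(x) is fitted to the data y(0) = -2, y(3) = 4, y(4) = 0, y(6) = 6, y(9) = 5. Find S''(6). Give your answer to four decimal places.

-3.8447

Let M_i = S''(x_i). Step sizes h_i = 3, 1, 2, 3; slopes of the chords Δ_i = (y_(i+1) - y_i)/h_i = 2, -4, 3, -1/3.
  3·M_0 + 8·M_1 + 1·M_2 = 6(Δ_1 - Δ_0) = -36
  1·M_1 + 6·M_2 + 2·M_3 = 6(Δ_2 - Δ_1) = 42
  2·M_2 + 10·M_3 + 3·M_4 = 6(Δ_3 - Δ_2) = -20
Natural end conditions: M_0 = M_4 = 0.
Hence M_0 = 0, M_1 = -1238/219, M_2 = 2020/219, M_3 = -842/219, M_4 = 0.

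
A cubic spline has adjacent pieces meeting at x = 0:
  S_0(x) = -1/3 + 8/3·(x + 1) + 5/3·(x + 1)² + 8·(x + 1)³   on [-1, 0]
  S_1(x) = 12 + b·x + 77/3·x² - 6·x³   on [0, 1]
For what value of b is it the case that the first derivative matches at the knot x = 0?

S_0'(x) = 8/3 + 10/3·(x + 1) + 24·(x + 1)², so S_0'(0) = 30. On the right, S_1'(0) = b, so b = 30.

30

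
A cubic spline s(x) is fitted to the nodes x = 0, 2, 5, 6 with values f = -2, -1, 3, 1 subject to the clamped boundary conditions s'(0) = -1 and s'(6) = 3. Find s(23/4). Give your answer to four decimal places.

With M_i denoting the second derivative at x_i, h_i = 2, 3, 1, and Δ_i = (y_(i+1) − y_i)/h_i = 1/2, 4/3, -2:
  2·M_0 + 10·M_1 + 3·M_2 = 6(Δ_1 - Δ_0) = 5
  3·M_1 + 8·M_2 + 1·M_3 = 6(Δ_2 - Δ_1) = -20
Clamped end conditions give two more equations: 2h_0·M_0 + h_0·M_1 = 6(Δ_0 - s'(0)) = 9 and h_2·M_2 + 2h_2·M_3 = 6(s'(6) - Δ_2) = 30.
Solving the tridiagonal system: M_0 = 103/78, M_1 = 145/78, M_2 = -211/39, M_3 = 1381/78.
On [5, 6], s(x) = 3 - 491/156·(x - 5) - 211/78·(x - 5)² + 601/156·(x - 5)³.
With (x - 5) = 3/4: s(23/4) = 2473/3328.

0.7431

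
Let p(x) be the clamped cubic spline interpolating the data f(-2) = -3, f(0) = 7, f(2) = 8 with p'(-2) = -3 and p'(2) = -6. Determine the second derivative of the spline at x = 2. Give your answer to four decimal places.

-7.1250

Put σ_i = p'' at the i-th knot. Here h = (2, 2) and Δ = (5, 1/2), so the interior equations h_(i-1)·σ_(i-1) + 2(h_(i-1)+h_i)·σ_i + h_i·σ_(i+1) = 6(Δ_i − Δ_(i-1)) read
  2·σ_0 + 8·σ_1 + 2·σ_2 = 6(Δ_1 - Δ_0) = -27
Clamped end conditions give two more equations: 2h_0·σ_0 + h_0·σ_1 = 6(Δ_0 - p'(-2)) = 48 and h_1·σ_1 + 2h_1·σ_2 = 6(p'(2) - Δ_1) = -39.
Hence σ_0 = 117/8, σ_1 = -21/4, σ_2 = -57/8.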